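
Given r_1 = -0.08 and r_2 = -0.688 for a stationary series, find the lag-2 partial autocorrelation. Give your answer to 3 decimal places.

-0.699

φ_{22} = (r_2 − r_1²) / (1 − r_1²)
r_1² = (-0.08)² = 0.0064
Numerator = -0.688 − 0.0064 = -0.6944; denominator = 1 − 0.0064 = 0.9936
φ_{22} = -0.6944 / 0.9936 = -0.699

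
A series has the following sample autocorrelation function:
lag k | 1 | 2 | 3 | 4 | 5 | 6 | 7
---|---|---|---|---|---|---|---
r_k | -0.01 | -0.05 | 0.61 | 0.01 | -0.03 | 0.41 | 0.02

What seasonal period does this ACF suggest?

3

The largest autocorrelation is r_3 = 0.61, with a weaker echo at lag 6 (0.41); the remaining lags stay at or below 0.02.
The dominant spike at lag 3 indicates a seasonal period of 3.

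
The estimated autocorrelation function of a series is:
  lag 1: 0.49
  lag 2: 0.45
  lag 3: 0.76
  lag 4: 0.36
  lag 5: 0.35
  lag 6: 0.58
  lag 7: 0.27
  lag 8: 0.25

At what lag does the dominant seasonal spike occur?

The largest autocorrelation is r_3 = 0.76, with a weaker echo at lag 6 (0.58); the remaining lags stay at or below 0.49. The elevated value at lag 1 (0.49), dropping to 0.45 at lag 2, reflects decaying short-term dependence rather than seasonality.
The dominant spike at lag 3 indicates a seasonal period of 3.

3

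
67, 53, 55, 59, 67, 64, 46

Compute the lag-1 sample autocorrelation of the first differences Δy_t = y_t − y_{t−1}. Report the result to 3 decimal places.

0.127

First differences Δy: -14, 2, 4, 8, -3, -18
Mean of differences = -3.5000
Numerator Σ(Δy_t−Δȳ)(Δy_{t+1}−Δȳ) = 68.2500
Denominator Σ(Δy_t−Δȳ)² = 539.5000
r_1(Δy) = 68.2500 / 539.5000 = 0.127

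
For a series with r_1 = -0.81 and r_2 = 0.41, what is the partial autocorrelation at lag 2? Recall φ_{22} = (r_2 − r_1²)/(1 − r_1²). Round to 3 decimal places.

φ_{22} = (r_2 − r_1²) / (1 − r_1²)
r_1² = (-0.81)² = 0.6561
Numerator = 0.41 − 0.6561 = -0.2461; denominator = 1 − 0.6561 = 0.3439
φ_{22} = -0.2461 / 0.3439 = -0.716

-0.716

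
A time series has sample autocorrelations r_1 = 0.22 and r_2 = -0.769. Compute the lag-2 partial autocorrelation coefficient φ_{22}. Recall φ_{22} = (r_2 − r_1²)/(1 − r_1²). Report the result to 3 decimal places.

φ_{22} = (r_2 − r_1²) / (1 − r_1²)
r_1² = (0.22)² = 0.0484
Numerator = -0.769 − 0.0484 = -0.8174; denominator = 1 − 0.0484 = 0.9516
φ_{22} = -0.8174 / 0.9516 = -0.859

-0.859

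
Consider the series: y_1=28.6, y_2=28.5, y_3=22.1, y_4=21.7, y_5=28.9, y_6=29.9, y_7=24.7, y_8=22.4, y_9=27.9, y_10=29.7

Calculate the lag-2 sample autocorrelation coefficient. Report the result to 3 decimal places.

-0.799

Mean ȳ = (28.6 + 28.5 + 22.1 + 21.7 + 28.9 + 29.9 + 24.7 + 22.4 + 27.9 + 29.7)/10 = 26.4400
Numerator Σ_{t=1}^{8}(y_t−ȳ)(y_{t+2}−ȳ) = -80.1852
Denominator Σ(y_t−ȳ)² = 100.3440
r_2 = -80.1852 / 100.3440 = -0.799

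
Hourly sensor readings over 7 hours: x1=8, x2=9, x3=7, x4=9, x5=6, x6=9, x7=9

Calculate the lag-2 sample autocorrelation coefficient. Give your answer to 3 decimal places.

0.253

Mean x̄ = (8 + 9 + 7 + 9 + 6 + 9 + 9)/7 = 8.1429
Numerator Σ_{t=1}^{5}(x_t−x̄)(x_{t+2}−x̄) = 2.2449
Denominator Σ(x_t−x̄)² = 8.8571
r_2 = 2.2449 / 8.8571 = 0.253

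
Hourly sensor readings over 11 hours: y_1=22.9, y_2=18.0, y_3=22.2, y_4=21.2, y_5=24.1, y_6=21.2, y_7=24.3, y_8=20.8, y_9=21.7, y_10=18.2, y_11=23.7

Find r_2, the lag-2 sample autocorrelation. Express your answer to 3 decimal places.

0.305

Mean ȳ = (22.9 + 18.0 + 22.2 + 21.2 + 24.1 + 21.2 + 24.3 + 20.8 + 21.7 + 18.2 + 23.7)/11 = 21.6636
Numerator Σ_{t=1}^{9}(y_t−ȳ)(y_{t+2}−ȳ) = 13.8683
Denominator Σ(y_t−ȳ)² = 45.4455
r_2 = 13.8683 / 45.4455 = 0.305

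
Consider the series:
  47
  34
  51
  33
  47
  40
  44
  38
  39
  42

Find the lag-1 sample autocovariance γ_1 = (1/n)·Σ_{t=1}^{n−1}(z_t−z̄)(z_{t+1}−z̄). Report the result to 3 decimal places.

-25.325

Mean z̄ = (47 + 34 + 51 + 33 + 47 + 40 + 44 + 38 + 39 + 42)/10 = 41.5000
Σ_{t=1}^{9}(z_t−z̄)(z_{t+1}−z̄) = -253.2500
γ_1 = -253.2500 / 10 = -25.325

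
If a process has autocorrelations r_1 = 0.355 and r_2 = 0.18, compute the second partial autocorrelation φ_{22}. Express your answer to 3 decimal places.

0.062

φ_{22} = (r_2 − r_1²) / (1 − r_1²)
r_1² = (0.355)² = 0.126025
Numerator = 0.18 − 0.1260 = 0.0540; denominator = 1 − 0.1260 = 0.8740
φ_{22} = 0.0540 / 0.8740 = 0.062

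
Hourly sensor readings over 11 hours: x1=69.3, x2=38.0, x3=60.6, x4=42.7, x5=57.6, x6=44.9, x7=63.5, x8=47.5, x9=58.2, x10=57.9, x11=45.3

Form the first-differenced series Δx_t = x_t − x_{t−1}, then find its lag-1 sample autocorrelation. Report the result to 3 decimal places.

First differences Δx: -31.3, 22.6, -17.9, 14.9, -12.7, 18.6, -16.0, 10.7, -0.3, -12.6
Mean of differences = -2.4000
Numerator Σ(Δx_t−Δx̄)(Δx_{t+1}−Δx̄) = -2230.3100
Denominator Σ(Δx_t−Δx̄)² = 3011.8600
r_1(Δx) = -2230.3100 / 3011.8600 = -0.741

-0.741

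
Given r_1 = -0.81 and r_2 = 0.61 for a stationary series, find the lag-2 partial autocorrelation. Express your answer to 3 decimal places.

φ_{22} = (r_2 − r_1²) / (1 − r_1²)
r_1² = (-0.81)² = 0.6561
Numerator = 0.61 − 0.6561 = -0.0461; denominator = 1 − 0.6561 = 0.3439
φ_{22} = -0.0461 / 0.3439 = -0.134

-0.134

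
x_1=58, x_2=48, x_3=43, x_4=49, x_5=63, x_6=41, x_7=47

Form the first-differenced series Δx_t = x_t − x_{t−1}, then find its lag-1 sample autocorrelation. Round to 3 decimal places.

-0.411

First differences Δx: -10, -5, 6, 14, -22, 6
Mean of differences = -1.8333
Numerator Σ(Δx_t−Δx̄)(Δx_{t+1}−Δx̄) = -352.1944
Denominator Σ(Δx_t−Δx̄)² = 856.8333
r_1(Δx) = -352.1944 / 856.8333 = -0.411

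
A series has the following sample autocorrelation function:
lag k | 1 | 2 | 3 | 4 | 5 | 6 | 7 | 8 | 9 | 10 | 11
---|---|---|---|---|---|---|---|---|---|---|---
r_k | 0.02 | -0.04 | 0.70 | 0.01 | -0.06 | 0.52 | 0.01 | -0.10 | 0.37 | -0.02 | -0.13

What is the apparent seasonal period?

The largest autocorrelation is r_3 = 0.70, with weaker echoes at lags 6 (0.52) and 9 (0.37); the remaining lags stay at or below 0.02.
The dominant spike at lag 3 indicates a seasonal period of 3.

3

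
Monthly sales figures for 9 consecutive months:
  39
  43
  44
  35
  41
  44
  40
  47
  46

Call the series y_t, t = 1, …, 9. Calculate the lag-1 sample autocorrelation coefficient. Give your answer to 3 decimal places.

-0.036

Mean ȳ = (39 + 43 + 44 + 35 + 41 + 44 + 40 + 47 + 46)/9 = 42.1111
Numerator Σ_{t=1}^{8}(y_t−ȳ)(y_{t+1}−ȳ) = -4.0123
Denominator Σ(y_t−ȳ)² = 112.8889
r_1 = -4.0123 / 112.8889 = -0.036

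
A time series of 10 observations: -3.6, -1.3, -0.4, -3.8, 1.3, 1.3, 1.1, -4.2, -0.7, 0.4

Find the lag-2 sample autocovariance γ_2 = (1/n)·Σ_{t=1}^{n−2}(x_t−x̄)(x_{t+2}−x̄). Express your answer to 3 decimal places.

Mean x̄ = (-3.6 − 1.3 − 0.4 − 3.8 + 1.3 + 1.3 + 1.1 − 4.2 − 0.7 + 0.4)/10 = -0.9900
Σ_{t=1}^{8}(x_t−x̄)(x_{t+2}−x̄) = -12.1732
γ_2 = -12.1732 / 10 = -1.217

-1.217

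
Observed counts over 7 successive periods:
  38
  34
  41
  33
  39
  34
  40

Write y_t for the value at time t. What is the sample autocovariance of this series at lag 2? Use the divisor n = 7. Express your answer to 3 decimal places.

6.000

Mean ȳ = (38 + 34 + 41 + 33 + 39 + 34 + 40)/7 = 37.0000
Deviations: 1.0000, -3.0000, 4.0000, -4.0000, 2.0000, -3.0000, 3.0000
Σ_{t=1}^{5}(y_t−ȳ)(y_{t+2}−ȳ) = 42.0000
γ_2 = 42.0000 / 7 = 6.000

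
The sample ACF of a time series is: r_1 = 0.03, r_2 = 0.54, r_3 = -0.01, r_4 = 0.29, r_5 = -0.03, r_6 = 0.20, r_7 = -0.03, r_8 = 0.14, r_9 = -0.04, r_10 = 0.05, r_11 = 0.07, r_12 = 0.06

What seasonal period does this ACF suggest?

2

The largest autocorrelation is r_2 = 0.54, with weaker echoes at lags 4 (0.29) and 6 (0.20); the remaining lags stay at or below 0.14.
The dominant spike at lag 2 indicates a seasonal period of 2.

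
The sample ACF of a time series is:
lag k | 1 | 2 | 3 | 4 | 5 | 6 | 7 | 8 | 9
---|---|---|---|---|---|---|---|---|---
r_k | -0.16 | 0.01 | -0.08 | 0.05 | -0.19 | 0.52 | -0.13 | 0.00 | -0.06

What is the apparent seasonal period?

The largest autocorrelation is r_6 = 0.52; the remaining lags stay at or below 0.05.
The dominant spike at lag 6 indicates a seasonal period of 6.

6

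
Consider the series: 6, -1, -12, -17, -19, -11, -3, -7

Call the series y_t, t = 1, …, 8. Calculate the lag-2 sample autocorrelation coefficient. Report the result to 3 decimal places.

Mean ȳ = (6 − 1 − 12 − 17 − 19 − 11 − 3 − 7)/8 = -8.0000
Deviations from mean: 14.0000, 7.0000, -4.0000, -9.0000, -11.0000, -3.0000, 5.0000, 1.0000
Numerator Σ_{t=1}^{6}(y_t−ȳ)(y_{t+2}−ȳ) = -106.0000
Denominator Σ(y_t−ȳ)² = 498.0000
r_2 = -106.0000 / 498.0000 = -0.213

-0.213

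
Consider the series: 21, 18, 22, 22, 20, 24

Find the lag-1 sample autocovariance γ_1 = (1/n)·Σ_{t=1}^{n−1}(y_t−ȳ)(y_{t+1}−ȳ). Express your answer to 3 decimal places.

Mean ȳ = (21 + 18 + 22 + 22 + 20 + 24)/6 = 21.1667
Deviations: -0.1667, -3.1667, 0.8333, 0.8333, -1.1667, 2.8333
Σ_{t=1}^{5}(y_t−ȳ)(y_{t+1}−ȳ) = -5.6944
γ_1 = -5.6944 / 6 = -0.949

-0.949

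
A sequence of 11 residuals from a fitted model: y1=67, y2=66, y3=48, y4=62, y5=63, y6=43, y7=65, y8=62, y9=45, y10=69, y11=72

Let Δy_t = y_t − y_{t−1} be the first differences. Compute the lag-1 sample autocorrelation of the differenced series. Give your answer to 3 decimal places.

First differences Δy: -1, -18, 14, 1, -20, 22, -3, -17, 24, 3
Mean of differences = 0.5000
Numerator Σ(Δy_t−Δȳ)(Δy_{t+1}−Δȳ) = -1032.7500
Denominator Σ(Δy_t−Δȳ)² = 2286.5000
r_1(Δy) = -1032.7500 / 2286.5000 = -0.452

-0.452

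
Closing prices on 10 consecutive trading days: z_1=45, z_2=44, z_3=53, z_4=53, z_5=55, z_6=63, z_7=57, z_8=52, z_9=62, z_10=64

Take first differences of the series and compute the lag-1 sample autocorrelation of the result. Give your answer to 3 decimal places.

-0.304

First differences Δz: -1, 9, 0, 2, 8, -6, -5, 10, 2
Mean of differences = 2.1111
Numerator Σ(Δz_t−Δz̄)(Δz_{t+1}−Δz̄) = -83.4568
Denominator Σ(Δz_t−Δz̄)² = 274.8889
r_1(Δz) = -83.4568 / 274.8889 = -0.304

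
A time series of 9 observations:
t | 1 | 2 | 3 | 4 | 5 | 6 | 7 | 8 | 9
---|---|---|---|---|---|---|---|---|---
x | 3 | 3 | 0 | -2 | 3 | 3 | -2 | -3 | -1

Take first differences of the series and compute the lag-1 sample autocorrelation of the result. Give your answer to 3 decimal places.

First differences Δx: 0, -3, -2, 5, 0, -5, -1, 2
Mean of differences = -0.5000
Numerator Σ(Δx_t−Δx̄)(Δx_{t+1}−Δx̄) = -4.2500
Denominator Σ(Δx_t−Δx̄)² = 66.0000
r_1(Δx) = -4.2500 / 66.0000 = -0.064

-0.064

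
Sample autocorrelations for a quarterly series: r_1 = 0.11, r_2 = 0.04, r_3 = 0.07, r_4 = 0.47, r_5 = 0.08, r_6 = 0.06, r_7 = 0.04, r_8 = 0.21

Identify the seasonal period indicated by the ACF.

The largest autocorrelation is r_4 = 0.47, with a weaker echo at lag 8 (0.21); the remaining lags stay at or below 0.11.
The dominant spike at lag 4 indicates a seasonal period of 4.

4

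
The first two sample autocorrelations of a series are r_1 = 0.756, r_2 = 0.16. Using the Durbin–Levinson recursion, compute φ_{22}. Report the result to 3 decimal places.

-0.960

φ_{22} = (r_2 − r_1²) / (1 − r_1²)
r_1² = (0.756)² = 0.571536
Numerator = 0.16 − 0.5715 = -0.4115; denominator = 1 − 0.5715 = 0.4285
φ_{22} = -0.4115 / 0.4285 = -0.960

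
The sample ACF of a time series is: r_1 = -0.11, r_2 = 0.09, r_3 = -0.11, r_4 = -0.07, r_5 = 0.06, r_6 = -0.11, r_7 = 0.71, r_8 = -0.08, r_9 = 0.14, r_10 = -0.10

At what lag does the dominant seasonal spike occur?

7

The largest autocorrelation is r_7 = 0.71; the remaining lags stay at or below 0.14.
The dominant spike at lag 7 indicates a seasonal period of 7.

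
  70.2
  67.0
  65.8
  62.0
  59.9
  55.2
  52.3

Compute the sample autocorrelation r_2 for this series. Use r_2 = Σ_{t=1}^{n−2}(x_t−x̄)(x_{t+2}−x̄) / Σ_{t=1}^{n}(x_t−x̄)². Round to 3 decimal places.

Mean x̄ = (70.2 + 67.0 + 65.8 + 62.0 + 59.9 + 55.2 + 52.3)/7 = 61.7714
Deviations from mean: 8.4286, 5.2286, 4.0286, 0.2286, -1.8714, -6.5714, -9.4714
Numerator Σ_{t=1}^{5}(x_t−x̄)(x_{t+2}−x̄) = 43.8341
Denominator Σ(x_t−x̄)² = 251.0543
r_2 = 43.8341 / 251.0543 = 0.175

0.175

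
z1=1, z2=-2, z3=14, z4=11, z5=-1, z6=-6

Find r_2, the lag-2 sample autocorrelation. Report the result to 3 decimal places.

Mean z̄ = (1 − 2 + 14 + 11 − 1 − 6)/6 = 2.8333
Deviations from mean: -1.8333, -4.8333, 11.1667, 8.1667, -3.8333, -8.8333
Numerator Σ_{t=1}^{4}(z_t−z̄)(z_{t+2}−z̄) = -174.8889
Denominator Σ(z_t−z̄)² = 310.8333
r_2 = -174.8889 / 310.8333 = -0.563

-0.563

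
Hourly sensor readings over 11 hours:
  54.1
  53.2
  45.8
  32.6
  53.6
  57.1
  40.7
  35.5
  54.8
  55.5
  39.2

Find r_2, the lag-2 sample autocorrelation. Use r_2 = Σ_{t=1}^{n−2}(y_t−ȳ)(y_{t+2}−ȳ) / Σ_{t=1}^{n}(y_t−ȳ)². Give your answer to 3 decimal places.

Mean ȳ = (54.1 + 53.2 + 45.8 + 32.6 + 53.6 + 57.1 + 40.7 + 35.5 + 54.8 + 55.5 + 39.2)/11 = 47.4636
Numerator Σ_{t=1}^{9}(y_t−ȳ)(y_{t+2}−ȳ) = -612.9236
Denominator Σ(y_t−ȳ)² = 806.7255
r_2 = -612.9236 / 806.7255 = -0.760

-0.760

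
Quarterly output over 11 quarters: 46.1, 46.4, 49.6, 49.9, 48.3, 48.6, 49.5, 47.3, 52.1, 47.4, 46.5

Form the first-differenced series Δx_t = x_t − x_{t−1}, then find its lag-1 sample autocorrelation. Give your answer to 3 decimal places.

First differences Δx: 0.3, 3.2, 0.3, -1.6, 0.3, 0.9, -2.2, 4.8, -4.7, -0.9
Mean of differences = 0.0400
Numerator Σ(Δx_t−Δx̄)(Δx_{t+1}−Δx̄) = -29.6816
Denominator Σ(Δx_t−Δx̄)² = 64.6440
r_1(Δx) = -29.6816 / 64.6440 = -0.459

-0.459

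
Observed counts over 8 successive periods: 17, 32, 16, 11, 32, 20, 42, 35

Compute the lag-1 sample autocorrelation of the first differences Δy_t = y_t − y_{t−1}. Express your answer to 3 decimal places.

First differences Δy: 15, -16, -5, 21, -12, 22, -7
Mean of differences = 2.5714
Numerator Σ(Δy_t−Δȳ)(Δy_{t+1}−Δȳ) = -967.3265
Denominator Σ(Δy_t−Δȳ)² = 1577.7143
r_1(Δy) = -967.3265 / 1577.7143 = -0.613

-0.613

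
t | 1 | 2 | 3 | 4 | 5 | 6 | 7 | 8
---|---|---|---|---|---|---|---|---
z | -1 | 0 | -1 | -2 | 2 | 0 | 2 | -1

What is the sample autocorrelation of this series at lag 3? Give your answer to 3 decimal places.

-0.272

Mean z̄ = (-1 + 0 − 1 − 2 + 2 + 0 + 2 − 1)/8 = -0.1250
Numerator Σ_{t=1}^{5}(z_t−z̄)(z_{t+3}−z̄) = -4.0469
Denominator Σ(z_t−z̄)² = 14.8750
r_3 = -4.0469 / 14.8750 = -0.272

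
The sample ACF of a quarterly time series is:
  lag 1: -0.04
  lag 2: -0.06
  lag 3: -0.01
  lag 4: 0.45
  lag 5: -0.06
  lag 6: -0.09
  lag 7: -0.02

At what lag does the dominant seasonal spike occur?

The largest autocorrelation is r_4 = 0.45; the remaining lags stay at or below -0.01.
The dominant spike at lag 4 indicates a seasonal period of 4.

4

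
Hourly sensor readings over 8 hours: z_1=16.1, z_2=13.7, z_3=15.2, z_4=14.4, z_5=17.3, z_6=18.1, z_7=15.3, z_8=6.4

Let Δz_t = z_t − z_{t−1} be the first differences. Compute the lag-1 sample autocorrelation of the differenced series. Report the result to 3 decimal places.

0.199

First differences Δz: -2.4, 1.5, -0.8, 2.9, 0.8, -2.8, -8.9
Mean of differences = -1.3857
Numerator Σ(Δz_t−Δz̄)(Δz_{t+1}−Δz̄) = 18.1769
Denominator Σ(Δz_t−Δz̄)² = 91.3086
r_1(Δz) = 18.1769 / 91.3086 = 0.199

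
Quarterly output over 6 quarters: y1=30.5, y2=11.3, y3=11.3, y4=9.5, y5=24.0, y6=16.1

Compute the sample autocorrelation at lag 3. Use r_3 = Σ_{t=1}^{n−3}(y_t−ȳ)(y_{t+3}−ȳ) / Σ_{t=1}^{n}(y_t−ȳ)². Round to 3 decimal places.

-0.385

Mean ȳ = (30.5 + 11.3 + 11.3 + 9.5 + 24.0 + 16.1)/6 = 17.1167
Σ(y_t−ȳ)(y_{t+3}−ȳ) = (-101.9364) + (-40.0381) + (5.9136) = -136.0608
Denominator Σ(y_t−ȳ)² = 353.2083
r_3 = -136.0608 / 353.2083 = -0.385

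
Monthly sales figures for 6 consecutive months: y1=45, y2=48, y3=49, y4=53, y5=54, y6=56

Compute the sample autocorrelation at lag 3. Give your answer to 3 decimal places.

-0.358

Mean ȳ = (45 + 48 + 49 + 53 + 54 + 56)/6 = 50.8333
Numerator Σ_{t=1}^{3}(y_t−ȳ)(y_{t+3}−ȳ) = -31.0833
Denominator Σ(y_t−ȳ)² = 86.8333
r_3 = -31.0833 / 86.8333 = -0.358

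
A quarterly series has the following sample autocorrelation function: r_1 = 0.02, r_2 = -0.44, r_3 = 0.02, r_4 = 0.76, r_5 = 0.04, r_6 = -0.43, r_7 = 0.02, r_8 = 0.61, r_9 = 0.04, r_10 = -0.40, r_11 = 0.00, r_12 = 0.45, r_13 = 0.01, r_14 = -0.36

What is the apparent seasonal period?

The largest autocorrelation is r_4 = 0.76, with weaker echoes at lags 8 (0.61) and 12 (0.45); the remaining lags stay at or below 0.04.
The dominant spike at lag 4 indicates a seasonal period of 4.

4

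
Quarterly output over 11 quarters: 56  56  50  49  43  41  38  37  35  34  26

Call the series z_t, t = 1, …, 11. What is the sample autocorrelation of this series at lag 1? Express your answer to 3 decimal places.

Mean z̄ = (56 + 56 + 50 + 49 + 43 + 41 + 38 + 37 + 35 + 34 + 26)/11 = 42.2727
Numerator Σ_{t=1}^{10}(z_t−z̄)(z_{t+1}−z̄) = 611.5620
Denominator Σ(z_t−z̄)² = 916.1818
r_1 = 611.5620 / 916.1818 = 0.668

0.668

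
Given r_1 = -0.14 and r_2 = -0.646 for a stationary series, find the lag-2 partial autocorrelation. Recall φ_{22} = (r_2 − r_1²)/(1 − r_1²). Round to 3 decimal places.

-0.679

φ_{22} = (r_2 − r_1²) / (1 − r_1²)
r_1² = (-0.14)² = 0.0196
Numerator = -0.646 − 0.0196 = -0.6656; denominator = 1 − 0.0196 = 0.9804
φ_{22} = -0.6656 / 0.9804 = -0.679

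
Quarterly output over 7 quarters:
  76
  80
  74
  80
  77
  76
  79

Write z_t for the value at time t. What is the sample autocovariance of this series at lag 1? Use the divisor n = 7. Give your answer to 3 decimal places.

-3.434

Mean z̄ = (76 + 80 + 74 + 80 + 77 + 76 + 79)/7 = 77.4286
Σ_{t=1}^{6}(z_t−z̄)(z_{t+1}−z̄) = -24.0408
γ_1 = -24.0408 / 7 = -3.434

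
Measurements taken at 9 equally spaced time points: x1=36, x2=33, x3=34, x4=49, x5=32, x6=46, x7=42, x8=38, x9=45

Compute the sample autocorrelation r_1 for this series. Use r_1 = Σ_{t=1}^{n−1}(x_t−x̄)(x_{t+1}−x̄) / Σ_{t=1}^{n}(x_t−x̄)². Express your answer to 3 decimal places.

-0.351

Mean x̄ = (36 + 33 + 34 + 49 + 32 + 46 + 42 + 38 + 45)/9 = 39.4444
Numerator Σ_{t=1}^{8}(x_t−x̄)(x_{t+1}−x̄) = -109.6420
Denominator Σ(x_t−x̄)² = 312.2222
r_1 = -109.6420 / 312.2222 = -0.351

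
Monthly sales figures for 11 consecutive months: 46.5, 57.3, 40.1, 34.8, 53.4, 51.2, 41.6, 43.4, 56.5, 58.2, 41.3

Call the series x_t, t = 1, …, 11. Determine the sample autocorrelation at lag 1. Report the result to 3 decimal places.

-0.073

Mean x̄ = (46.5 + 57.3 + 40.1 + 34.8 + 53.4 + 51.2 + 41.6 + 43.4 + 56.5 + 58.2 + 41.3)/11 = 47.6636
Numerator Σ_{t=1}^{10}(x_t−x̄)(x_{t+1}−x̄) = -47.5195
Denominator Σ(x_t−x̄)² = 646.8455
r_1 = -47.5195 / 646.8455 = -0.073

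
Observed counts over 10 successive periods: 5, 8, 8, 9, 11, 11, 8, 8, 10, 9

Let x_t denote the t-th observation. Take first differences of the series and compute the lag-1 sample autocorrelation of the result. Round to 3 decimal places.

-0.041

First differences Δx: 3, 0, 1, 2, 0, -3, 0, 2, -1
Mean of differences = 0.4444
Numerator Σ(Δx_t−Δx̄)(Δx_{t+1}−Δx̄) = -1.0864
Denominator Σ(Δx_t−Δx̄)² = 26.2222
r_1(Δx) = -1.0864 / 26.2222 = -0.041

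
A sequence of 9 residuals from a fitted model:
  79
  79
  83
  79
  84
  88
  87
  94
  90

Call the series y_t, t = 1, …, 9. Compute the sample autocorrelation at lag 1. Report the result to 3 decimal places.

0.569

Mean ȳ = (79 + 79 + 83 + 79 + 84 + 88 + 87 + 94 + 90)/9 = 84.7778
Numerator Σ_{t=1}^{8}(y_t−ȳ)(y_{t+1}−ȳ) = 131.7284
Denominator Σ(y_t−ȳ)² = 231.5556
r_1 = 131.7284 / 231.5556 = 0.569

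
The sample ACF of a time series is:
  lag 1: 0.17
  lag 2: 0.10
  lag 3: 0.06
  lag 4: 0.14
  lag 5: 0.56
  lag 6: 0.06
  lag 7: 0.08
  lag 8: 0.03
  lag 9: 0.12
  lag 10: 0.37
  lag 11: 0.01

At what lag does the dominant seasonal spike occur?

5

The largest autocorrelation is r_5 = 0.56, with a weaker echo at lag 10 (0.37); the remaining lags stay at or below 0.17.
The dominant spike at lag 5 indicates a seasonal period of 5.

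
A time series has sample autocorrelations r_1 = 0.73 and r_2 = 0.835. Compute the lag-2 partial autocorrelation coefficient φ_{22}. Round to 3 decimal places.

φ_{22} = (r_2 − r_1²) / (1 − r_1²)
r_1² = (0.73)² = 0.5329
Numerator = 0.835 − 0.5329 = 0.3021; denominator = 1 − 0.5329 = 0.4671
φ_{22} = 0.3021 / 0.4671 = 0.647

0.647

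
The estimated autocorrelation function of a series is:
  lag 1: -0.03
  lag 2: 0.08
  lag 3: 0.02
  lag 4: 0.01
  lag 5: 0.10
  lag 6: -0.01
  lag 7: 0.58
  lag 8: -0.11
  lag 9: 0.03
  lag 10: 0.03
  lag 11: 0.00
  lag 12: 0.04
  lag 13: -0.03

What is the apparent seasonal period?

7

The largest autocorrelation is r_7 = 0.58; the remaining lags stay at or below 0.10.
The dominant spike at lag 7 indicates a seasonal period of 7.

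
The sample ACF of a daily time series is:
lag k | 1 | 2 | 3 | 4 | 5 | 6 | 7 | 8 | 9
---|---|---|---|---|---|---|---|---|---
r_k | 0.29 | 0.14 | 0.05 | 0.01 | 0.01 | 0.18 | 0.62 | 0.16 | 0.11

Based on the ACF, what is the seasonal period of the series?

7

The largest autocorrelation is r_7 = 0.62; the remaining lags stay at or below 0.29. The elevated value at lag 1 (0.29), dropping to 0.14 at lag 2, reflects decaying short-term dependence rather than seasonality.
The dominant spike at lag 7 indicates a seasonal period of 7.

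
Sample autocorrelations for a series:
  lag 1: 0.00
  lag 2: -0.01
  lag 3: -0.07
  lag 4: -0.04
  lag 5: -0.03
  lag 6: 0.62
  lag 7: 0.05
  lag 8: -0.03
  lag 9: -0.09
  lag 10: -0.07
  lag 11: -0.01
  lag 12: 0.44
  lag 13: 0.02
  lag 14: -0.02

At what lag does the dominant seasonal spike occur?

6

The largest autocorrelation is r_6 = 0.62, with a weaker echo at lag 12 (0.44); the remaining lags stay at or below 0.05.
The dominant spike at lag 6 indicates a seasonal period of 6.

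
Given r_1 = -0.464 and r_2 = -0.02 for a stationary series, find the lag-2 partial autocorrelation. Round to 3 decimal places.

φ_{22} = (r_2 − r_1²) / (1 − r_1²)
r_1² = (-0.464)² = 0.215296
Numerator = -0.02 − 0.2153 = -0.2353; denominator = 1 − 0.2153 = 0.7847
φ_{22} = -0.2353 / 0.7847 = -0.300

-0.300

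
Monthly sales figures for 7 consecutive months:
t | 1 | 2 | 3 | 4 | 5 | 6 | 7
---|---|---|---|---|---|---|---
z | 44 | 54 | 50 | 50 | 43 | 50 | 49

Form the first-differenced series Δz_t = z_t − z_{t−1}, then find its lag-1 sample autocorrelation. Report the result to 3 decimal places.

-0.443

First differences Δz: 10, -4, 0, -7, 7, -1
Mean of differences = 0.8333
Numerator Σ(Δz_t−Δz̄)(Δz_{t+1}−Δz̄) = -93.3611
Denominator Σ(Δz_t−Δz̄)² = 210.8333
r_1(Δz) = -93.3611 / 210.8333 = -0.443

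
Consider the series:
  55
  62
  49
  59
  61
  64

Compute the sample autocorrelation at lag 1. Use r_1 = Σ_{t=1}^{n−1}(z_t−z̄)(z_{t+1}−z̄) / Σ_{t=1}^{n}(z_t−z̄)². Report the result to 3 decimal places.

Mean z̄ = (55 + 62 + 49 + 59 + 61 + 64)/6 = 58.3333
Deviations from mean: -3.3333, 3.6667, -9.3333, 0.6667, 2.6667, 5.6667
Σ(z_t−z̄)(z_{t+1}−z̄) = (-12.2222) + (-34.2222) + (-6.2222) + (1.7778) + (15.1111) = -35.7778
Denominator Σ(z_t−z̄)² = 151.3333
r_1 = -35.7778 / 151.3333 = -0.236

-0.236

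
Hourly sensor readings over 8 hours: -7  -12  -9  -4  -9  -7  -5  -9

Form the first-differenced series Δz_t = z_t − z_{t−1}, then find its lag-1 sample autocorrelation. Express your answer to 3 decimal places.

-0.345

First differences Δz: -5, 3, 5, -5, 2, 2, -4
Mean of differences = -0.2857
Numerator Σ(Δz_t−Δz̄)(Δz_{t+1}−Δz̄) = -37.0816
Denominator Σ(Δz_t−Δz̄)² = 107.4286
r_1(Δz) = -37.0816 / 107.4286 = -0.345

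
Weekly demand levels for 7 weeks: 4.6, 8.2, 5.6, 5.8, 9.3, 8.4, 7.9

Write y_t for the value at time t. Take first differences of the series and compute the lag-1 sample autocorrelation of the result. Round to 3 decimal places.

-0.393

First differences Δy: 3.6, -2.6, 0.2, 3.5, -0.9, -0.5
Mean of differences = 0.5500
Numerator Σ(Δy_t−Δȳ)(Δy_{t+1}−Δȳ) = -12.2925
Denominator Σ(Δy_t−Δȳ)² = 31.2550
r_1(Δy) = -12.2925 / 31.2550 = -0.393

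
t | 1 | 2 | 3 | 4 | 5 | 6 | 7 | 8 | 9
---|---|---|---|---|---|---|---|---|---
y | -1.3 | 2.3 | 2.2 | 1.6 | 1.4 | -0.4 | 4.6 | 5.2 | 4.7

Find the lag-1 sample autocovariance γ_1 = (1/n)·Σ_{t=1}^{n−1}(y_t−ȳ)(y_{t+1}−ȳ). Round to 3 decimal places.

Mean ȳ = (-1.3 + 2.3 + 2.2 + 1.6 + 1.4 − 0.4 + 4.6 + 5.2 + 4.7)/9 = 2.2556
Σ_{t=1}^{8}(y_t−ȳ)(y_{t+1}−ȳ) = 10.5836
γ_1 = 10.5836 / 9 = 1.176

1.176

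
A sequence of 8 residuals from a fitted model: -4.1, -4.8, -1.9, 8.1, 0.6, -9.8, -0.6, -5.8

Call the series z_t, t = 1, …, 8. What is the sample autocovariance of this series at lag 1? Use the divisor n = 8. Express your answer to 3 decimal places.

-0.337

Mean z̄ = (-4.1 − 4.8 − 1.9 + 8.1 + 0.6 − 9.8 − 0.6 − 5.8)/8 = -2.2875
Deviations: -1.8125, -2.5125, 0.3875, 10.3875, 2.8875, -7.5125, 1.6875, -3.5125
Σ_{t=1}^{7}(z_t−z̄)(z_{t+1}−z̄) = -2.6977
γ_1 = -2.6977 / 8 = -0.337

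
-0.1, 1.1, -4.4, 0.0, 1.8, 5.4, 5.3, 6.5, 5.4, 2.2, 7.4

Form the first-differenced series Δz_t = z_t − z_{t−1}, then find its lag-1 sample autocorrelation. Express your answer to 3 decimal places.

First differences Δz: 1.2, -5.5, 4.4, 1.8, 3.6, -0.1, 1.2, -1.1, -3.2, 5.2
Mean of differences = 0.7500
Numerator Σ(Δz_t−Δz̄)(Δz_{t+1}−Δz̄) = -32.7075
Denominator Σ(Δz_t−Δz̄)² = 101.5650
r_1(Δz) = -32.7075 / 101.5650 = -0.322

-0.322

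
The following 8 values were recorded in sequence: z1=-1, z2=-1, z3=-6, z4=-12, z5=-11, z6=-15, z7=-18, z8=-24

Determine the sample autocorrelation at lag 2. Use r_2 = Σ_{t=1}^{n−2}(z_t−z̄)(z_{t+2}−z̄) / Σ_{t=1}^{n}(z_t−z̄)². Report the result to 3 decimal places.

Mean z̄ = (-1 − 1 − 6 − 12 − 11 − 15 − 18 − 24)/8 = -11.0000
Deviations from mean: 10.0000, 10.0000, 5.0000, -1.0000, 0.0000, -4.0000, -7.0000, -13.0000
Σ(z_t−z̄)(z_{t+2}−z̄) = (50.0000) + (-10.0000) + (0.0000) + (4.0000) + (0.0000) + (52.0000) = 96.0000
Denominator Σ(z_t−z̄)² = 460.0000
r_2 = 96.0000 / 460.0000 = 0.209

0.209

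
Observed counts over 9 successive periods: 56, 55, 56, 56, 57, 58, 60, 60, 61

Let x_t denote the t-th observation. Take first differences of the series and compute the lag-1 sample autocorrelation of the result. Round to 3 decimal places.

First differences Δx: -1, 1, 0, 1, 1, 2, 0, 1
Mean of differences = 0.6250
Numerator Σ(Δx_t−Δx̄)(Δx_{t+1}−Δx̄) = -1.5156
Denominator Σ(Δx_t−Δx̄)² = 5.8750
r_1(Δx) = -1.5156 / 5.8750 = -0.258

-0.258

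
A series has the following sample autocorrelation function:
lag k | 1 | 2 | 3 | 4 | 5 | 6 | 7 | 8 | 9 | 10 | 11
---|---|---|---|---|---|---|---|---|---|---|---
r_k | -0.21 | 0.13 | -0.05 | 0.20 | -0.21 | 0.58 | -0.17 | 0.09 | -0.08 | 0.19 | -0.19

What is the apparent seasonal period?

6

The largest autocorrelation is r_6 = 0.58; the remaining lags stay at or below 0.20.
The dominant spike at lag 6 indicates a seasonal period of 6.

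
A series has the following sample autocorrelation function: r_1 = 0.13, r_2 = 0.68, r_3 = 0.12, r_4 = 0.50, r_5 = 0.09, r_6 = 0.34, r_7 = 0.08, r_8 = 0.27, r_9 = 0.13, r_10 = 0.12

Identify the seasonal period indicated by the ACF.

2

The largest autocorrelation is r_2 = 0.68, with weaker echoes at lags 4 (0.50), 6 (0.34) and 8 (0.27); the remaining lags stay at or below 0.13.
The dominant spike at lag 2 indicates a seasonal period of 2.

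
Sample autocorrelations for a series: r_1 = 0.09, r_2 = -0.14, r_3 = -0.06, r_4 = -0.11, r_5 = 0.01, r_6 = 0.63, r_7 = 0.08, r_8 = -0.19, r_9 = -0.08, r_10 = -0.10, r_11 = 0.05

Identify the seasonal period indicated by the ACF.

The largest autocorrelation is r_6 = 0.63; the remaining lags stay at or below 0.09.
The dominant spike at lag 6 indicates a seasonal period of 6.

6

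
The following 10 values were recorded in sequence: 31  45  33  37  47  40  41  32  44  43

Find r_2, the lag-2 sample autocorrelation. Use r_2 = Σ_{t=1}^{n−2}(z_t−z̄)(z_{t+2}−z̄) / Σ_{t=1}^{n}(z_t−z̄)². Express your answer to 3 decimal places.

-0.074

Mean z̄ = (31 + 45 + 33 + 37 + 47 + 40 + 41 + 32 + 44 + 43)/10 = 39.3000
Numerator Σ_{t=1}^{8}(z_t−z̄)(z_{t+2}−z̄) = -21.9800
Denominator Σ(z_t−z̄)² = 298.1000
r_2 = -21.9800 / 298.1000 = -0.074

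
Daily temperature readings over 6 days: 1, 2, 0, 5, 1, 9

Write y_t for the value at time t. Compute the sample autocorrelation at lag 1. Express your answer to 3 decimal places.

-0.293

Mean ȳ = (1 + 2 + 0 + 5 + 1 + 9)/6 = 3.0000
Deviations from mean: -2.0000, -1.0000, -3.0000, 2.0000, -2.0000, 6.0000
Σ(y_t−ȳ)(y_{t+1}−ȳ) = (2.0000) + (3.0000) + (-6.0000) + (-4.0000) + (-12.0000) = -17.0000
Denominator Σ(y_t−ȳ)² = 58.0000
r_1 = -17.0000 / 58.0000 = -0.293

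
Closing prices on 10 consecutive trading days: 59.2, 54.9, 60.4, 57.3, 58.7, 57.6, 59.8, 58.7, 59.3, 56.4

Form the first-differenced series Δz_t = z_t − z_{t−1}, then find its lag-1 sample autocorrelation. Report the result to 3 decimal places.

First differences Δz: -4.3, 5.5, -3.1, 1.4, -1.1, 2.2, -1.1, 0.6, -2.9
Mean of differences = -0.3111
Numerator Σ(Δz_t−Δz̄)(Δz_{t+1}−Δz̄) = -52.5479
Denominator Σ(Δz_t−Δz̄)² = 75.4689
r_1(Δz) = -52.5479 / 75.4689 = -0.696

-0.696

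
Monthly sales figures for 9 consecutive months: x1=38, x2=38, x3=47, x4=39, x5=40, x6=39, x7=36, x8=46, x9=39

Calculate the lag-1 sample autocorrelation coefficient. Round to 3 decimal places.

-0.396

Mean x̄ = (38 + 38 + 47 + 39 + 40 + 39 + 36 + 46 + 39)/9 = 40.2222
Numerator Σ_{t=1}^{8}(x_t−x̄)(x_{t+1}−x̄) = -44.1605
Denominator Σ(x_t−x̄)² = 111.5556
r_1 = -44.1605 / 111.5556 = -0.396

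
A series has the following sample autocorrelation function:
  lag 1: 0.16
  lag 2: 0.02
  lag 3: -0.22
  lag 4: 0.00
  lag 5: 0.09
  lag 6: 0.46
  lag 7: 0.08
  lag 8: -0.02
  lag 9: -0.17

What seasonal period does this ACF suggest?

6

The largest autocorrelation is r_6 = 0.46; the remaining lags stay at or below 0.16.
The dominant spike at lag 6 indicates a seasonal period of 6.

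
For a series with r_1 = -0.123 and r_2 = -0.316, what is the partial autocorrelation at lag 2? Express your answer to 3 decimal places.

φ_{22} = (r_2 − r_1²) / (1 − r_1²)
r_1² = (-0.123)² = 0.015129
Numerator = -0.316 − 0.0151 = -0.3311; denominator = 1 − 0.0151 = 0.9849
φ_{22} = -0.3311 / 0.9849 = -0.336

-0.336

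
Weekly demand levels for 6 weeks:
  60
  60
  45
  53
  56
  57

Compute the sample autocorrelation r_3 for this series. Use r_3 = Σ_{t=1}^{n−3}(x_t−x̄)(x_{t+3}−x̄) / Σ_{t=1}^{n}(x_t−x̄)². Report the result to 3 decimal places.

-0.158

Mean x̄ = (60 + 60 + 45 + 53 + 56 + 57)/6 = 55.1667
Deviations from mean: 4.8333, 4.8333, -10.1667, -2.1667, 0.8333, 1.8333
Numerator Σ_{t=1}^{3}(x_t−x̄)(x_{t+3}−x̄) = -25.0833
Denominator Σ(x_t−x̄)² = 158.8333
r_3 = -25.0833 / 158.8333 = -0.158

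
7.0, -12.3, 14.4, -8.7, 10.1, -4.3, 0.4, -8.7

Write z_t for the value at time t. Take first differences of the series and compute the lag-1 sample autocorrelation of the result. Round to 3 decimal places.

-0.855

First differences Δz: -19.3, 26.7, -23.1, 18.8, -14.4, 4.7, -9.1
Mean of differences = -2.2429
Numerator Σ(Δz_t−Δz̄)(Δz_{t+1}−Δz̄) = -1924.0761
Denominator Σ(Δz_t−Δz̄)² = 2249.4771
r_1(Δz) = -1924.0761 / 2249.4771 = -0.855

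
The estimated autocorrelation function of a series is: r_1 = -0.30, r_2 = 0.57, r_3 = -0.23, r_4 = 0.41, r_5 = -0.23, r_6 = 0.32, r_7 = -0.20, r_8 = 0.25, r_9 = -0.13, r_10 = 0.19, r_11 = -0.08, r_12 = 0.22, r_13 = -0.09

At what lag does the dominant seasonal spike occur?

2

The largest autocorrelation is r_2 = 0.57, with weaker echoes at lags 4 (0.41), 6 (0.32), 8 (0.25), 10 (0.19) and 12 (0.22); the remaining lags stay at or below -0.08.
The dominant spike at lag 2 indicates a seasonal period of 2.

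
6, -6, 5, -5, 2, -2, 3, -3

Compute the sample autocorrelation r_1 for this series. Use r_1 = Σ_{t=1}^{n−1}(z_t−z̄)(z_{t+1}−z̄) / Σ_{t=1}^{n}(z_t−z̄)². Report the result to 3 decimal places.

Mean z̄ = (6 − 6 + 5 − 5 + 2 − 2 + 3 − 3)/8 = 0.0000
Deviations from mean: 6.0000, -6.0000, 5.0000, -5.0000, 2.0000, -2.0000, 3.0000, -3.0000
Σ(z_t−z̄)(z_{t+1}−z̄) = (-36.0000) + (-30.0000) + (-25.0000) + (-10.0000) + (-4.0000) + (-6.0000) + (-9.0000) = -120.0000
Denominator Σ(z_t−z̄)² = 148.0000
r_1 = -120.0000 / 148.0000 = -0.811

-0.811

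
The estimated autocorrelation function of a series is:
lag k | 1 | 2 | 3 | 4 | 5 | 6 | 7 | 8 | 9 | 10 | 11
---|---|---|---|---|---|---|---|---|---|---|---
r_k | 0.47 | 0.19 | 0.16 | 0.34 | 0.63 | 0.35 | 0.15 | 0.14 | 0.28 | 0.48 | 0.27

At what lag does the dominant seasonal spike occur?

5

The largest autocorrelation is r_5 = 0.63, with a weaker echo at lag 10 (0.48); the remaining lags stay at or below 0.47. The elevated value at lag 1 (0.47), dropping to 0.19 at lag 2, reflects decaying short-term dependence rather than seasonality.
The dominant spike at lag 5 indicates a seasonal period of 5.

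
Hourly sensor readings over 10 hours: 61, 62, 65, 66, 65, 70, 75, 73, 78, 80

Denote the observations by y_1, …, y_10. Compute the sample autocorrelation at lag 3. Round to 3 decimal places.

0.217

Mean ȳ = (61 + 62 + 65 + 66 + 65 + 70 + 75 + 73 + 78 + 80)/10 = 69.5000
Σ(y_t−ȳ)(y_{t+3}−ȳ) = (29.7500) + (33.7500) + (-2.2500) + (-19.2500) + (-15.7500) + (4.2500) + (57.7500) = 88.2500
Denominator Σ(y_t−ȳ)² = 406.5000
r_3 = 88.2500 / 406.5000 = 0.217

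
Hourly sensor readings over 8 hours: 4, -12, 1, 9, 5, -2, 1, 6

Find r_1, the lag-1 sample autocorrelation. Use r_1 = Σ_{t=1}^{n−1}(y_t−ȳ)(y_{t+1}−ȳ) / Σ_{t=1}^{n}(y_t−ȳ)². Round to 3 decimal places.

-0.059

Mean ȳ = (4 − 12 + 1 + 9 + 5 − 2 + 1 + 6)/8 = 1.5000
Deviations from mean: 2.5000, -13.5000, -0.5000, 7.5000, 3.5000, -3.5000, -0.5000, 4.5000
Numerator Σ_{t=1}^{7}(y_t−ȳ)(y_{t+1}−ȳ) = -17.2500
Denominator Σ(y_t−ȳ)² = 290.0000
r_1 = -17.2500 / 290.0000 = -0.059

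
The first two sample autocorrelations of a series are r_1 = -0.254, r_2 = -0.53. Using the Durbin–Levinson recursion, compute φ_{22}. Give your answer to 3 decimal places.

φ_{22} = (r_2 − r_1²) / (1 − r_1²)
r_1² = (-0.254)² = 0.064516
Numerator = -0.53 − 0.0645 = -0.5945; denominator = 1 − 0.0645 = 0.9355
φ_{22} = -0.5945 / 0.9355 = -0.636

-0.636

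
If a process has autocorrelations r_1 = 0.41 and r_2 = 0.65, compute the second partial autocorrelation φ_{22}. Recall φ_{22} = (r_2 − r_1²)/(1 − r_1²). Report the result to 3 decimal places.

φ_{22} = (r_2 − r_1²) / (1 − r_1²)
r_1² = (0.41)² = 0.1681
Numerator = 0.65 − 0.1681 = 0.4819; denominator = 1 − 0.1681 = 0.8319
φ_{22} = 0.4819 / 0.8319 = 0.579

0.579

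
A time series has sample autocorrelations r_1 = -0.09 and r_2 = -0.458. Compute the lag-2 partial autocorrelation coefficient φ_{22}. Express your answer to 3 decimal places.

φ_{22} = (r_2 − r_1²) / (1 − r_1²)
r_1² = (-0.09)² = 0.0081
Numerator = -0.458 − 0.0081 = -0.4661; denominator = 1 − 0.0081 = 0.9919
φ_{22} = -0.4661 / 0.9919 = -0.470

-0.470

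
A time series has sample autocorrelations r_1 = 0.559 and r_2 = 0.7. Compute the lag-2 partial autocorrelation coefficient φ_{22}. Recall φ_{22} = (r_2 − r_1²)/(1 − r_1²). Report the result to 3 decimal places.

φ_{22} = (r_2 − r_1²) / (1 − r_1²)
r_1² = (0.559)² = 0.312481
Numerator = 0.7 − 0.3125 = 0.3875; denominator = 1 − 0.3125 = 0.6875
φ_{22} = 0.3875 / 0.6875 = 0.564

0.564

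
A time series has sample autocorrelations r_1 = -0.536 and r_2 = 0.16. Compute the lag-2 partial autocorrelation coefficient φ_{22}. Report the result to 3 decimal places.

φ_{22} = (r_2 − r_1²) / (1 − r_1²)
r_1² = (-0.536)² = 0.287296
Numerator = 0.16 − 0.2873 = -0.1273; denominator = 1 − 0.2873 = 0.7127
φ_{22} = -0.1273 / 0.7127 = -0.179

-0.179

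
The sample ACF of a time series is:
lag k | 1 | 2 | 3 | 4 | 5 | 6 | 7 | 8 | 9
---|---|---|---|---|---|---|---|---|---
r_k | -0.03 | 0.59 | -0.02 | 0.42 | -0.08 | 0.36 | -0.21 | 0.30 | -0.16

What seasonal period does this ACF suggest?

The largest autocorrelation is r_2 = 0.59, with weaker echoes at lags 4 (0.42), 6 (0.36) and 8 (0.30); the remaining lags stay at or below -0.02.
The dominant spike at lag 2 indicates a seasonal period of 2.

2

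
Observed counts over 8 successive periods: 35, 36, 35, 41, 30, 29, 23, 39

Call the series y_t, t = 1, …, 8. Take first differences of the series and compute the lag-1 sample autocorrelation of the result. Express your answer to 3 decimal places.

First differences Δy: 1, -1, 6, -11, -1, -6, 16
Mean of differences = 0.5714
Numerator Σ(Δy_t−Δȳ)(Δy_{t+1}−Δȳ) = -144.8980
Denominator Σ(Δy_t−Δȳ)² = 449.7143
r_1(Δy) = -144.8980 / 449.7143 = -0.322

-0.322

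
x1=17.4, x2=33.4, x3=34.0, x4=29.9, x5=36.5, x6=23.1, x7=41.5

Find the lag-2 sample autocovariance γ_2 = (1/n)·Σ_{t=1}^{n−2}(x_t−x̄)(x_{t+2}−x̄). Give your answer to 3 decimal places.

Mean x̄ = (17.4 + 33.4 + 34.0 + 29.9 + 36.5 + 23.1 + 41.5)/7 = 30.8286
Σ_{t=1}^{5}(x_t−x̄)(x_{t+2}−x̄) = 40.7098
γ_2 = 40.7098 / 7 = 5.816

5.816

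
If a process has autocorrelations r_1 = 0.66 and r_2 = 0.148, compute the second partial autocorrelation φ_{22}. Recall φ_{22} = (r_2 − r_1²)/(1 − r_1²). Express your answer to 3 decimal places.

-0.510

φ_{22} = (r_2 − r_1²) / (1 − r_1²)
r_1² = (0.66)² = 0.4356
Numerator = 0.148 − 0.4356 = -0.2876; denominator = 1 − 0.4356 = 0.5644
φ_{22} = -0.2876 / 0.5644 = -0.510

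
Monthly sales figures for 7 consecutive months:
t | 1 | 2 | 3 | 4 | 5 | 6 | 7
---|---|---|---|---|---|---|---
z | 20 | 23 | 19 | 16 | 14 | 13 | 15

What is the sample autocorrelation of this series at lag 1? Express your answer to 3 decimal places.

0.646

Mean z̄ = (20 + 23 + 19 + 16 + 14 + 13 + 15)/7 = 17.1429
Numerator Σ_{t=1}^{6}(z_t−z̄)(z_{t+1}−z̄) = 50.9796
Denominator Σ(z_t−z̄)² = 78.8571
r_1 = 50.9796 / 78.8571 = 0.646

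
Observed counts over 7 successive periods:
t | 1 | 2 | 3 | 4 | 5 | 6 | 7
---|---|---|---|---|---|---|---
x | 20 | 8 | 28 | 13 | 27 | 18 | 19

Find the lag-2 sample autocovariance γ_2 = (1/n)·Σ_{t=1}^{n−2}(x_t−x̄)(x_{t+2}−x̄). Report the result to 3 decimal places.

21.857

Mean x̄ = (20 + 8 + 28 + 13 + 27 + 18 + 19)/7 = 19.0000
Deviations: 1.0000, -11.0000, 9.0000, -6.0000, 8.0000, -1.0000, 0.0000
Σ_{t=1}^{5}(x_t−x̄)(x_{t+2}−x̄) = 153.0000
γ_2 = 153.0000 / 7 = 21.857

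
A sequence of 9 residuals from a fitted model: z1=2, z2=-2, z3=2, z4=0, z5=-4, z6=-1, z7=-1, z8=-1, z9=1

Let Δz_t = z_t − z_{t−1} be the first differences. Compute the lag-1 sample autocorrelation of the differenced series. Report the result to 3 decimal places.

First differences Δz: -4, 4, -2, -4, 3, 0, 0, 2
Mean of differences = -0.1250
Numerator Σ(Δz_t−Δz̄)(Δz_{t+1}−Δz̄) = -27.8906
Denominator Σ(Δz_t−Δz̄)² = 64.8750
r_1(Δz) = -27.8906 / 64.8750 = -0.430

-0.430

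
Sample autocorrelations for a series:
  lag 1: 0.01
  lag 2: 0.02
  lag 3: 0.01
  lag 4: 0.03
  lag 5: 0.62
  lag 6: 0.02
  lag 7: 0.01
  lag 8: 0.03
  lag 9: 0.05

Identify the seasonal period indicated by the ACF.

The largest autocorrelation is r_5 = 0.62; the remaining lags stay at or below 0.05.
The dominant spike at lag 5 indicates a seasonal period of 5.

5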